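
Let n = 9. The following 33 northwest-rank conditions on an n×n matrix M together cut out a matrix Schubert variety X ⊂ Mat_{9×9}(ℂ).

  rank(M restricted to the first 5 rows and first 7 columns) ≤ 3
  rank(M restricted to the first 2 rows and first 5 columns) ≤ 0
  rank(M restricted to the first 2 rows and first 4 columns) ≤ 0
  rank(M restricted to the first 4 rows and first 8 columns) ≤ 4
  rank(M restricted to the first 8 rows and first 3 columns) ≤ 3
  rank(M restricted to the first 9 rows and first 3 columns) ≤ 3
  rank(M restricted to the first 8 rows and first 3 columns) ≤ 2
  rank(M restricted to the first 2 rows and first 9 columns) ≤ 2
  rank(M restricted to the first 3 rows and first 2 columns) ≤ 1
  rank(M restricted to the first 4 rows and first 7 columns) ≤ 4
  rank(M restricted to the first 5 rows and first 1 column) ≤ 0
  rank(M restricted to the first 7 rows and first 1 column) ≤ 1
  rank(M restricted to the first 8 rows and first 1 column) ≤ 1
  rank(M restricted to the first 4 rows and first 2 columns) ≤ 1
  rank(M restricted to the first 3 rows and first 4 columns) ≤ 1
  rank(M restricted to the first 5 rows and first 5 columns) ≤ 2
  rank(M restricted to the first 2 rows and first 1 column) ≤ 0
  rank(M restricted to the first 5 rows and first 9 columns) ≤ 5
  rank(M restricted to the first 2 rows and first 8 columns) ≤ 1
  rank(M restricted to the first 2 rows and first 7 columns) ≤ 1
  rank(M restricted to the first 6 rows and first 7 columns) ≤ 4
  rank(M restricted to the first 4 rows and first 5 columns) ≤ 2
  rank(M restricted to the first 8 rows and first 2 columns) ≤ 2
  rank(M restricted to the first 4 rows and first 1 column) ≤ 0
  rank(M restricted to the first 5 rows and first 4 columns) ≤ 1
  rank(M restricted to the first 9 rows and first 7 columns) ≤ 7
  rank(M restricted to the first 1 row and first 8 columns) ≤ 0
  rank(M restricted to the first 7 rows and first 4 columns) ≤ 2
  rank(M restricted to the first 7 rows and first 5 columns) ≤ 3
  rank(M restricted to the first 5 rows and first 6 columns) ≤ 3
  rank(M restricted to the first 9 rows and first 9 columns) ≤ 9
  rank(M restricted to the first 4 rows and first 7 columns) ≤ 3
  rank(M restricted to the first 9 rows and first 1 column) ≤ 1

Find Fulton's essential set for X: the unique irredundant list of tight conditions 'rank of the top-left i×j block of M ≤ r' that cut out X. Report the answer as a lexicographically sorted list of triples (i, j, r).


Propagating the 33 rank bounds to every northwest block:

  i=1: 0 | 0 | 0 | 0 | 0 | 0 | 0 | 0 | 1
  i=2: 0 | 0 | 0 | 0 | 0 | 1 | 1 | 1 | 2
  i=3: 0 | 1 | 1 | 1 | 1 | 2 | 2 | 2 | 3
  i=4: 0 | 1 | 1 | 1 | 2 | 3 | 3 | 3 | 4
  i=5: 0 | 1 | 1 | 1 | 2 | 3 | 3 | 4 | 5
  i=6: 1 | 2 | 2 | 2 | 3 | 4 | 4 | 5 | 6
  i=7: 1 | 2 | 2 | 2 | 3 | 4 | 5 | 6 | 7
  i=8: 1 | 2 | 2 | 3 | 4 | 5 | 6 | 7 | 8
  i=9: 1 | 2 | 3 | 4 | 5 | 6 | 7 | 8 | 9

so w = (9, 6, 2, 5, 8, 1, 7, 4, 3).

Fulton essential set (7 of the 24 Rothe cells):

[(1, 8, 0), (2, 5, 0), (5, 1, 0), (5, 4, 1), (5, 7, 3), (7, 4, 2), (8, 3, 2)]


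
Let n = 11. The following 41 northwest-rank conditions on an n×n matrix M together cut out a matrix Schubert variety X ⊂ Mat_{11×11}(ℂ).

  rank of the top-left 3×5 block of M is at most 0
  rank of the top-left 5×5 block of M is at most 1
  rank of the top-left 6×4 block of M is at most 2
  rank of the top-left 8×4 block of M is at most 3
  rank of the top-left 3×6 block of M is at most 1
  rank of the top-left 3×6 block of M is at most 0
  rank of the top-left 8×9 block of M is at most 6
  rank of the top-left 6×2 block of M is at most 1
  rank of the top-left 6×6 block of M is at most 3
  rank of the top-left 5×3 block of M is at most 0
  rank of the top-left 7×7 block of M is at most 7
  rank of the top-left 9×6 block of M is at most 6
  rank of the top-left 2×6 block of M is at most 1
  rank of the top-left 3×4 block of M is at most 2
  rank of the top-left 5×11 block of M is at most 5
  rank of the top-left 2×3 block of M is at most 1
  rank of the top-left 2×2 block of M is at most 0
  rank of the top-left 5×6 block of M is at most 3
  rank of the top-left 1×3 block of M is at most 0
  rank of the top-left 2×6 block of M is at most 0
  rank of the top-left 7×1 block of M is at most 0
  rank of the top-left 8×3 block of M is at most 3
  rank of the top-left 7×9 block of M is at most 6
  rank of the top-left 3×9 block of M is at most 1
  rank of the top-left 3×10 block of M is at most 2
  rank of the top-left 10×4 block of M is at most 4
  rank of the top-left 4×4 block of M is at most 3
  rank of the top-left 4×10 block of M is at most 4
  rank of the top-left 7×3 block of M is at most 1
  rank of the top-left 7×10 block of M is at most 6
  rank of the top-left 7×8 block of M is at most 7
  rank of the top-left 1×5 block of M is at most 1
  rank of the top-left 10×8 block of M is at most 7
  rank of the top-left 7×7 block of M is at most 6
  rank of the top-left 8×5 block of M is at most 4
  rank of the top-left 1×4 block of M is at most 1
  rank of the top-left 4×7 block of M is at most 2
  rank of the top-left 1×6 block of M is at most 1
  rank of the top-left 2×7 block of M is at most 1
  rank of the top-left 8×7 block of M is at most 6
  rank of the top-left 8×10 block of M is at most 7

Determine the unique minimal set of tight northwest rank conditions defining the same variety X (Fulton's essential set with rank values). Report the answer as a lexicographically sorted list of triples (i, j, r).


The tightest implied rank at each (i,j), from the 41 conditions:

  i=1: 0, 0, 0, 0, 0, 0, 1, 1, 1, 1, 1
  i=2: 0, 0, 0, 0, 0, 0, 1, 1, 1, 2, 2
  i=3: 0, 0, 0, 0, 0, 0, 1, 1, 1, 2, 3
  i=4: 0, 0, 0, 1, 1, 1, 2, 2, 2, 3, 4
  i=5: 0, 0, 0, 1, 1, 2, 3, 3, 3, 4, 5
  i=6: 0, 1, 1, 2, 2, 3, 4, 4, 4, 5, 6
  i=7: 0, 1, 1, 2, 3, 4, 5, 5, 5, 6, 7
  i=8: 1, 2, 2, 3, 4, 5, 6, 6, 6, 7, 8
  i=9: 1, 2, 3, 4, 5, 6, 7, 7, 7, 8, 9
  i=10: 1, 2, 3, 4, 5, 6, 7, 7, 8, 9, 10
  i=11: 1, 2, 3, 4, 5, 6, 7, 8, 9, 10, 11

hence w(1..11) = (7, 10, 11, 4, 6, 2, 5, 1, 3, 9, 8).

Rothe diagram D(w) (33 cells), 7 SE-corners (essential conditions):

[(3, 6, 0), (3, 9, 1), (5, 3, 0), (5, 5, 1), (7, 1, 0), (7, 3, 1), (10, 8, 7)]


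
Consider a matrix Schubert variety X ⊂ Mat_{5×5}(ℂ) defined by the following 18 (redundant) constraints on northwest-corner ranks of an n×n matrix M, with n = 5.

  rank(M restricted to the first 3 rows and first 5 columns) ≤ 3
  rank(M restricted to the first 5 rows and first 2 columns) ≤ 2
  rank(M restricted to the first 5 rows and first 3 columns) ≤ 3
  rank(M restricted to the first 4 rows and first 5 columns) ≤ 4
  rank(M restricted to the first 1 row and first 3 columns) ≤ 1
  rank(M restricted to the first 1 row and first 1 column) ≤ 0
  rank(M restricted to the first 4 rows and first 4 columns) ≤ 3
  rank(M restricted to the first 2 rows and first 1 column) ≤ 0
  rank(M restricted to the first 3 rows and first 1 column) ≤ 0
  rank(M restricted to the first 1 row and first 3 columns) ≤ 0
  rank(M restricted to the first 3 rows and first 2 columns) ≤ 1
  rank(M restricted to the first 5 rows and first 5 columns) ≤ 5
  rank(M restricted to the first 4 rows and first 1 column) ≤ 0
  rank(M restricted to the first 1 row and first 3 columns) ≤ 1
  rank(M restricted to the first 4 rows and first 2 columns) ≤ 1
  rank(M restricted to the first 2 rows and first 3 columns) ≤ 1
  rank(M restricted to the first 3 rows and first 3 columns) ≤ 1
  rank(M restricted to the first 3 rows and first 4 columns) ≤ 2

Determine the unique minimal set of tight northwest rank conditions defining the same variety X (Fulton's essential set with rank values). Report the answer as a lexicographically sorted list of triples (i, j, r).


Rank table r_w(5×5) implied by the 18 constraints:

  i=1: 0 0 0 1 1
  i=2: 0 1 1 2 2
  i=3: 0 1 1 2 3
  i=4: 0 1 2 3 4
  i=5: 1 2 3 4 5

second differences of R give the permutation w = (4, 2, 5, 3, 1).

ℓ(w)=7; the 3 essential cells (i,j,r):

[(1, 3, 0), (3, 3, 1), (4, 1, 0)]


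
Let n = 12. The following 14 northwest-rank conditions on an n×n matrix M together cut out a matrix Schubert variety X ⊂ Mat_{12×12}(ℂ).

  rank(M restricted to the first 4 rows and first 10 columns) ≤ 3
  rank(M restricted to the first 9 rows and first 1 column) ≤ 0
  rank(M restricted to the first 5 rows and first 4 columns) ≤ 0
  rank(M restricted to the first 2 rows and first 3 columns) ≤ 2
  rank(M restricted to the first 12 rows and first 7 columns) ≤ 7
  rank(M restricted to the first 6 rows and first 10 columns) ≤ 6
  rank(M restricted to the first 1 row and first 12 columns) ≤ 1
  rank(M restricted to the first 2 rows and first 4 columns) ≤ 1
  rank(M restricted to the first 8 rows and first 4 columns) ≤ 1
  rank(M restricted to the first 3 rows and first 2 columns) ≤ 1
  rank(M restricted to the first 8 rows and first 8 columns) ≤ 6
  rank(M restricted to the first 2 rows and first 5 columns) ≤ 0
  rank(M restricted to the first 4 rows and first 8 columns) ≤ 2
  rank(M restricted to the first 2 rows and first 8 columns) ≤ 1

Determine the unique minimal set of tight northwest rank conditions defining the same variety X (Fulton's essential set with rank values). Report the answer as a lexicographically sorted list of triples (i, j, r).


Reconstructing r_w from the 14 given conditions:

  R[1]: 0  0  0  0  0  1  1  1  1  1  1  1
  R[2]: 0  0  0  0  0  1  1  1  2  2  2  2
  R[3]: 0  0  0  0  1  2  2  2  3  3  3  3
  R[4]: 0  0  0  0  1  2  2  2  3  3  4  4
  R[5]: 0  0  0  0  1  2  3  3  4  4  5  5
  R[6]: 0  1  1  1  2  3  4  4  5  5  6  6
  R[7]: 0  1  1  1  2  3  4  5  6  6  7  7
  R[8]: 0  1  1  1  2  3  4  5  6  7  8  8
  R[9]: 0  1  2  2  3  4  5  6  7  8  9  9
  R[10]: 1  2  3  3  4  5  6  7  8  9  10  10
  R[11]: 1  2  3  4  5  6  7  8  9  10  11  11
  R[12]: 1  2  3  4  5  6  7  8  9  10  11  12

so w = (6, 9, 5, 11, 7, 2, 8, 10, 3, 1, 4, 12).

Rothe diagram D(w) (35 cells), 7 SE-corners (essential conditions):

[(2, 5, 0), (2, 8, 1), (4, 8, 2), (4, 10, 3), (5, 4, 0), (8, 4, 1), (9, 1, 0)]


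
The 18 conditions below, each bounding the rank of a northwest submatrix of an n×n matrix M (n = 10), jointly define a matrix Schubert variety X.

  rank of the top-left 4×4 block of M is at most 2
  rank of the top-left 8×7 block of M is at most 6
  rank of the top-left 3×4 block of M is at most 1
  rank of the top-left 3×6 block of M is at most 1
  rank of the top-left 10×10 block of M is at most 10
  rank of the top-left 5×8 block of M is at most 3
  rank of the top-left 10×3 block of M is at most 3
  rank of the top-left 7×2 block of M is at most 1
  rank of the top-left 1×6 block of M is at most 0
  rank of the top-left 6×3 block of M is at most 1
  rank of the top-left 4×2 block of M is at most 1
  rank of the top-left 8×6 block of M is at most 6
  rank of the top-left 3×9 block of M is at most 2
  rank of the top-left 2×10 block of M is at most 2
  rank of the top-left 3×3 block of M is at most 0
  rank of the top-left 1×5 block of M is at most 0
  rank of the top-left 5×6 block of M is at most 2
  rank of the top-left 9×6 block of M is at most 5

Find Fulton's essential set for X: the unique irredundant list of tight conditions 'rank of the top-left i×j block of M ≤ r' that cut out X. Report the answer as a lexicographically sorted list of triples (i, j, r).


Rank table r_w(10×10) implied by the 18 constraints:

  0, 0, 0, 0, 0, 0, 1, 1, 1, 1
  0, 0, 0, 1, 1, 1, 2, 2, 2, 2
  0, 0, 0, 1, 1, 1, 2, 2, 2, 3
  1, 1, 1, 2, 2, 2, 3, 3, 3, 4
  1, 1, 1, 2, 2, 2, 3, 3, 4, 5
  1, 1, 1, 2, 3, 3, 4, 4, 5, 6
  1, 1, 2, 3, 4, 4, 5, 5, 6, 7
  1, 2, 3, 4, 5, 5, 6, 6, 7, 8
  1, 2, 3, 4, 5, 5, 6, 7, 8, 9
  1, 2, 3, 4, 5, 6, 7, 8, 9, 10

second differences of R give the permutation w = (7, 4, 10, 1, 9, 5, 3, 2, 8, 6).

D(w) has 25 cells with 9 SE-corners; essential set:

[(1, 6, 0), (3, 3, 0), (3, 6, 1), (3, 9, 2), (5, 6, 2), (5, 8, 3), (6, 3, 1), (7, 2, 1), (9, 6, 5)]


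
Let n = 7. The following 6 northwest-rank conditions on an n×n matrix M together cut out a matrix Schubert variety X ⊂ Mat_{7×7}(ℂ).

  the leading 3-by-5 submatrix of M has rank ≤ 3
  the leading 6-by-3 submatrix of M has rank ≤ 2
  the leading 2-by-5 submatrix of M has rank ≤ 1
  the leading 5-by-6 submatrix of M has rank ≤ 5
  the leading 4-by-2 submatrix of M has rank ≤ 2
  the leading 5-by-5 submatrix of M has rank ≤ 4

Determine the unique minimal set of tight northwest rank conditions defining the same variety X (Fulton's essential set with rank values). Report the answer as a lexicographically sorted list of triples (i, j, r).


Recovering R(i,j) via the rank-extension bound from the 6 conditions:

  R[1]: 1, 1, 1, 1, 1, 1, 1
  R[2]: 1, 1, 1, 1, 1, 2, 2
  R[3]: 1, 2, 2, 2, 2, 3, 3
  R[4]: 1, 2, 2, 3, 3, 4, 4
  R[5]: 1, 2, 2, 3, 4, 5, 5
  R[6]: 1, 2, 2, 3, 4, 5, 6
  R[7]: 1, 2, 3, 4, 5, 6, 7

hence w(1..7) = (1, 6, 2, 4, 5, 7, 3).

2 SE-corners of the 7-cell Rothe diagram give Ess(w):

[(2, 5, 1), (6, 3, 2)]


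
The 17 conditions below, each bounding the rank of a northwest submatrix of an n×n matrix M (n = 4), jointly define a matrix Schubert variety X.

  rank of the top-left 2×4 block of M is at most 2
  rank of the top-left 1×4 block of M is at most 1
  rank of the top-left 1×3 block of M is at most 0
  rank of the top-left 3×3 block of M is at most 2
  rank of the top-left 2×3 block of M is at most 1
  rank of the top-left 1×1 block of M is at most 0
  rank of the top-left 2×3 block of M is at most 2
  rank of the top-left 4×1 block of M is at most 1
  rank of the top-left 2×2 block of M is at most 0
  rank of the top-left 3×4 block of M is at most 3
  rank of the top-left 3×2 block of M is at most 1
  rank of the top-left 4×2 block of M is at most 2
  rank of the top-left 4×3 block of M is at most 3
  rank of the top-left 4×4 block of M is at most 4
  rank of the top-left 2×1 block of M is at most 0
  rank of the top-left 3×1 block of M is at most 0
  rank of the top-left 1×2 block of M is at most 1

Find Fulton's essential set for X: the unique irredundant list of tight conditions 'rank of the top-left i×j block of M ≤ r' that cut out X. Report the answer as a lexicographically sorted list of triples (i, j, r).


Propagating the 17 rank bounds to every northwest block:

  0 | 0 | 0 | 1
  0 | 0 | 1 | 2
  0 | 1 | 2 | 3
  1 | 2 | 3 | 4

the unique w with this rank table is (4, 3, 2, 1).

Rothe diagram D(w) (6 cells), 3 SE-corners (essential conditions):

[(1, 3, 0), (2, 2, 0), (3, 1, 0)]


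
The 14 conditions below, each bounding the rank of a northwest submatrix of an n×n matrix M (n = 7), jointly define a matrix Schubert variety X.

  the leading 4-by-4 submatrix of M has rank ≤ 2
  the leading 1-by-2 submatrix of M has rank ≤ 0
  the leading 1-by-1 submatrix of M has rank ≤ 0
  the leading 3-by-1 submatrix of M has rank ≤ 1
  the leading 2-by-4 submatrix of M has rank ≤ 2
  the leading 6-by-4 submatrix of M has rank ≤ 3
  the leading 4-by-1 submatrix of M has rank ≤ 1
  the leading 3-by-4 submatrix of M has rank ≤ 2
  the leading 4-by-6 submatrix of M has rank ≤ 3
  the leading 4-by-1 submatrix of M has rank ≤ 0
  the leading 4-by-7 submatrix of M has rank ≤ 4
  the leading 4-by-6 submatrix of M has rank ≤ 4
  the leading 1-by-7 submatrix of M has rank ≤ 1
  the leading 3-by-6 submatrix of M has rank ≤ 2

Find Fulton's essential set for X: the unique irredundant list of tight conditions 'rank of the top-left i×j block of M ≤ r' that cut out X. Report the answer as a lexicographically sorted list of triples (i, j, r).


Rank table r_w(7×7) implied by the 14 constraints:

  0  0  1  1  1  1  1
  0  1  2  2  2  2  2
  0  1  2  2  2  2  3
  0  1  2  2  3  3  4
  1  2  3  3  4  4  5
  1  2  3  3  4  5  6
  1  2  3  4  5  6  7

second differences of R give the permutation w = (3, 2, 7, 5, 1, 6, 4).

Rothe diagram D(w) (10 cells), 5 SE-corners (essential conditions):

[(1, 2, 0), (3, 6, 2), (4, 1, 0), (4, 4, 2), (6, 4, 3)]


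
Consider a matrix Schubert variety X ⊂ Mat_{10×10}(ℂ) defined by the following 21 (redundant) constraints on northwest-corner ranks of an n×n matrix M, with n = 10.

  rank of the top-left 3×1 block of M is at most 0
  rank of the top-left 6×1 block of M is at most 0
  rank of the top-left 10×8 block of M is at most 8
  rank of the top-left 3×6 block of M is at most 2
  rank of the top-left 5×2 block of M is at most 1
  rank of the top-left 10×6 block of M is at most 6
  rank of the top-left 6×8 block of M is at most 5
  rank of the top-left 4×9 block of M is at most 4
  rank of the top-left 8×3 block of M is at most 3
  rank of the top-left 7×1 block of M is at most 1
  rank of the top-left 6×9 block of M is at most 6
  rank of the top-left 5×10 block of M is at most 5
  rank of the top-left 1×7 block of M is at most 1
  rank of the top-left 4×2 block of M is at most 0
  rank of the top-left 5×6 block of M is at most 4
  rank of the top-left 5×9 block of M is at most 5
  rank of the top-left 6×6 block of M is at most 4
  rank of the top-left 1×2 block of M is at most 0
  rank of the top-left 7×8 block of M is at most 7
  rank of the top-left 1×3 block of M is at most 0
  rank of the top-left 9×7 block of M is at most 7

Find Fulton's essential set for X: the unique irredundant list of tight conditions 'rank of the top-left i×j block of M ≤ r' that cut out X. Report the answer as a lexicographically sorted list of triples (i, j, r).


Reconstructing r_w from the 21 given conditions:

  0 0 0 1 1 1 1 1 1 1
  0 0 1 2 2 2 2 2 2 2
  0 0 1 2 2 2 3 3 3 3
  0 0 1 2 3 3 4 4 4 4
  0 1 2 3 4 4 5 5 5 5
  0 1 2 3 4 4 5 5 6 6
  1 2 3 4 5 5 6 6 7 7
  1 2 3 4 5 6 7 7 8 8
  1 2 3 4 5 6 7 8 9 9
  1 2 3 4 5 6 7 8 9 10

so w = (4, 3, 7, 5, 2, 9, 1, 6, 8, 10).

ℓ(w)=15; the 6 essential cells (i,j,r):

[(1, 3, 0), (3, 6, 2), (4, 2, 0), (6, 1, 0), (6, 6, 4), (6, 8, 5)]


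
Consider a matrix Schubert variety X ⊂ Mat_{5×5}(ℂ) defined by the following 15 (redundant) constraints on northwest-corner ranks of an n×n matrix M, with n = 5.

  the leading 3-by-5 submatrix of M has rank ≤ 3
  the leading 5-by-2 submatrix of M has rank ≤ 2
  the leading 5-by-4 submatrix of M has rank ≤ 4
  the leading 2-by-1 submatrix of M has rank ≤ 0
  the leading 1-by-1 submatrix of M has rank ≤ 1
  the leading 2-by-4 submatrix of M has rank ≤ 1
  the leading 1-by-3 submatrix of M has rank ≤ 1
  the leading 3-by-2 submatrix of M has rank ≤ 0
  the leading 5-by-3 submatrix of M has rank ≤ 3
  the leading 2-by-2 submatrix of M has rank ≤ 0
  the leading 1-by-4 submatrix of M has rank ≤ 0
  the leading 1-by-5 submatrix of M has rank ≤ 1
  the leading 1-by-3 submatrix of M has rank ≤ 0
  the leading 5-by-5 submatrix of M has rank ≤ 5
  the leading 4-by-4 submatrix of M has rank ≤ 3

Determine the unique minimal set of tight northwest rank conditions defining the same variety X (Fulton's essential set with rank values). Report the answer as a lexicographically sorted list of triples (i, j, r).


Recovering R(i,j) via the rank-extension bound from the 15 conditions:

  R[1]: 0 | 0 | 0 | 0 | 1
  R[2]: 0 | 0 | 1 | 1 | 2
  R[3]: 0 | 0 | 1 | 2 | 3
  R[4]: 1 | 1 | 2 | 3 | 4
  R[5]: 1 | 2 | 3 | 4 | 5

the unique w with this rank table is (5, 3, 4, 1, 2).

Fulton essential set (2 of the 8 Rothe cells):

[(1, 4, 0), (3, 2, 0)]


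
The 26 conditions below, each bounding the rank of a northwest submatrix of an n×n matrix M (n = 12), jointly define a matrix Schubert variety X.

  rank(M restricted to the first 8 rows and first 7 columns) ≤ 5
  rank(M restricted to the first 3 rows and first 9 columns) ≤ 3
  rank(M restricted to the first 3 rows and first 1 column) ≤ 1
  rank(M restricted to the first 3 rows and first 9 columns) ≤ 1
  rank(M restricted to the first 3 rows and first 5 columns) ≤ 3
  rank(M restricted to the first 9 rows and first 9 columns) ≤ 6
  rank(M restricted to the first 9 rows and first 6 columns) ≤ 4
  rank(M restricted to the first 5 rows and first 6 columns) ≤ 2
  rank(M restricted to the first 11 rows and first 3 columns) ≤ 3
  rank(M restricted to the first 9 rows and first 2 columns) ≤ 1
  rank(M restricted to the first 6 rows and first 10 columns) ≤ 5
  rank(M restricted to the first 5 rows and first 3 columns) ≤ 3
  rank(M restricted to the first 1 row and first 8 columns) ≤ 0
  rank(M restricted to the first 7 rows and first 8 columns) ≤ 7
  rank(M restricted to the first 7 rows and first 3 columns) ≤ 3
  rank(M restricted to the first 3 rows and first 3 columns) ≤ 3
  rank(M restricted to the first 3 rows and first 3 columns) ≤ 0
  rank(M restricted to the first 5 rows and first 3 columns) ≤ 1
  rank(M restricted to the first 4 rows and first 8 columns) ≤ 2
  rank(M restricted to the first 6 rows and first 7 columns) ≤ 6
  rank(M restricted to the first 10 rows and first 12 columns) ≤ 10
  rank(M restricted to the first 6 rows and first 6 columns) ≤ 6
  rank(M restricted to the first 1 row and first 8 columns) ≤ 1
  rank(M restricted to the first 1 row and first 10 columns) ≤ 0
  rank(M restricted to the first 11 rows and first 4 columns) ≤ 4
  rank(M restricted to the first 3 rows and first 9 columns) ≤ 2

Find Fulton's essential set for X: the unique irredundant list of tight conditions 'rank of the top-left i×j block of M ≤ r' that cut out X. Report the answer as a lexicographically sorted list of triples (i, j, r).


Reconstructing r_w from the 26 given conditions:

  R[1]: 0 | 0 | 0 | 0 | 0 | 0 | 0 | 0 | 0 | 0 | 1 | 1
  R[2]: 0 | 0 | 0 | 1 | 1 | 1 | 1 | 1 | 1 | 1 | 2 | 2
  R[3]: 0 | 0 | 0 | 1 | 1 | 1 | 1 | 1 | 1 | 2 | 3 | 3
  R[4]: 1 | 1 | 1 | 2 | 2 | 2 | 2 | 2 | 2 | 3 | 4 | 4
  R[5]: 1 | 1 | 1 | 2 | 2 | 2 | 3 | 3 | 3 | 4 | 5 | 5
  R[6]: 1 | 1 | 2 | 3 | 3 | 3 | 4 | 4 | 4 | 5 | 6 | 6
  R[7]: 1 | 1 | 2 | 3 | 4 | 4 | 5 | 5 | 5 | 6 | 7 | 7
  R[8]: 1 | 1 | 2 | 3 | 4 | 4 | 5 | 6 | 6 | 7 | 8 | 8
  R[9]: 1 | 1 | 2 | 3 | 4 | 4 | 5 | 6 | 6 | 7 | 8 | 9
  R[10]: 1 | 2 | 3 | 4 | 5 | 5 | 6 | 7 | 7 | 8 | 9 | 10
  R[11]: 1 | 2 | 3 | 4 | 5 | 6 | 7 | 8 | 8 | 9 | 10 | 11
  R[12]: 1 | 2 | 3 | 4 | 5 | 6 | 7 | 8 | 9 | 10 | 11 | 12

so w = (11, 4, 10, 1, 7, 3, 5, 8, 12, 2, 6, 9).

D(w) has 32 cells with 8 SE-corners; essential set:

[(1, 10, 0), (3, 3, 0), (3, 9, 1), (5, 3, 1), (5, 6, 2), (9, 2, 1), (9, 6, 4), (9, 9, 6)]


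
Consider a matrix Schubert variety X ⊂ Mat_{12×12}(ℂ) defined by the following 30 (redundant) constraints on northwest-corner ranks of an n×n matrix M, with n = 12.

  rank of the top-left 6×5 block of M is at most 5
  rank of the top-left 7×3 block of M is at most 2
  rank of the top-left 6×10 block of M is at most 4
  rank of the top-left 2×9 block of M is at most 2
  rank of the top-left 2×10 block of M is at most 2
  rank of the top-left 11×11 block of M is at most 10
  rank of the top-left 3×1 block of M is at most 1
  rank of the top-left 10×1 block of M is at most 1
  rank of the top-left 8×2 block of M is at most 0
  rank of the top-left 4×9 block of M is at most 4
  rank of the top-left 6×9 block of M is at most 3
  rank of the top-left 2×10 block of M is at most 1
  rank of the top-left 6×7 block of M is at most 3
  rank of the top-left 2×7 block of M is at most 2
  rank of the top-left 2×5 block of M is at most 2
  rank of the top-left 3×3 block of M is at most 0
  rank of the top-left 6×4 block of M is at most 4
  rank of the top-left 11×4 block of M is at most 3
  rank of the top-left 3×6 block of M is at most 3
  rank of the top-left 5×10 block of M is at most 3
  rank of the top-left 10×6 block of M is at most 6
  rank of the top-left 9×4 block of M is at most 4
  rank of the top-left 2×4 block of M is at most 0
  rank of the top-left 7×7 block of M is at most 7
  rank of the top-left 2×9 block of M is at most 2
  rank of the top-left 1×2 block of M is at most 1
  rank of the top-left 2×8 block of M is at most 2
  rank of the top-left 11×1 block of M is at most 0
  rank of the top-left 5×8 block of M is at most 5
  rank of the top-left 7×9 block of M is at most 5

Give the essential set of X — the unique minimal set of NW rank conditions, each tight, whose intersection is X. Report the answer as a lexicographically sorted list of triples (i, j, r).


The tightest implied rank at each (i,j), from the 30 conditions:

  i=1: 0 0 0 0 1 1 1 1 1 1 1 1
  i=2: 0 0 0 0 1 1 1 1 1 1 2 2
  i=3: 0 0 0 1 2 2 2 2 2 2 3 3
  i=4: 0 0 1 2 3 3 3 3 3 3 4 4
  i=5: 0 0 1 2 3 3 3 3 3 3 4 5
  i=6: 0 0 1 2 3 3 3 3 3 4 5 6
  i=7: 0 0 1 2 3 4 4 4 4 5 6 7
  i=8: 0 0 1 2 3 4 5 5 5 6 7 8
  i=9: 0 1 2 3 4 5 6 6 6 7 8 9
  i=10: 0 1 2 3 4 5 6 7 7 8 9 10
  i=11: 0 1 2 3 4 5 6 7 8 9 10 11
  i=12: 1 2 3 4 5 6 7 8 9 10 11 12

giving w = (5, 11, 4, 3, 12, 10, 6, 7, 2, 8, 9, 1) via Δ²R.

|D(w)|=38, |Ess(w)|=7:

[(2, 4, 0), (2, 10, 1), (3, 3, 0), (5, 10, 3), (6, 9, 3), (8, 2, 0), (11, 1, 0)]


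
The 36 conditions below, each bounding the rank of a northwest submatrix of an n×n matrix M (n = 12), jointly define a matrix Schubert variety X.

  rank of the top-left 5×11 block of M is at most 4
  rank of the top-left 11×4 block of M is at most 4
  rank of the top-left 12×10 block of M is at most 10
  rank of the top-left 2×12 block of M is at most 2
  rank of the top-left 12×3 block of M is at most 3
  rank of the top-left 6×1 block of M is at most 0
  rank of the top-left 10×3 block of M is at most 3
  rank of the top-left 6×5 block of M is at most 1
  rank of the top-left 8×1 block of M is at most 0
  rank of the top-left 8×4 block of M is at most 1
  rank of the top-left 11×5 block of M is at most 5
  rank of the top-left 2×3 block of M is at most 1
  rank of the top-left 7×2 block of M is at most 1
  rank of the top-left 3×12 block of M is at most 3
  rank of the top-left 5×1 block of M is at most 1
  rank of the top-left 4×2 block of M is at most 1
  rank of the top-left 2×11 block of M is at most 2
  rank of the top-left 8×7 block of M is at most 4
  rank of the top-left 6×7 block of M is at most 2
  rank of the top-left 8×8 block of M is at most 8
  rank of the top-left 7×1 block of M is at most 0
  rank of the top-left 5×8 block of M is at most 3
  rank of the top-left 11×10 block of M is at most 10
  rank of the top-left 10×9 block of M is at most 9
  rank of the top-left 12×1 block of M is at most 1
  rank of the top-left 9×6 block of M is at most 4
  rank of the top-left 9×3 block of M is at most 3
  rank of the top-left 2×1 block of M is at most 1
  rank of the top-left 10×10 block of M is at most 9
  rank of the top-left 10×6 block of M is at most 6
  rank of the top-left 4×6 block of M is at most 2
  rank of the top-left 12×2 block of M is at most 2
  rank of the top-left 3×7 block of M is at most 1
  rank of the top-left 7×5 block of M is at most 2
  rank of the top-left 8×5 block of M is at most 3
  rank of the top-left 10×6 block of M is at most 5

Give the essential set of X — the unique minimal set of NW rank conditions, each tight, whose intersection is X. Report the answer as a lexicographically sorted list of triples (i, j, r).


Rank table r_w(12×12) implied by the 36 constraints:

  i=1: 0 | 1 | 1 | 1 | 1 | 1 | 1 | 1 | 1 | 1 | 1 | 1
  i=2: 0 | 1 | 1 | 1 | 1 | 1 | 1 | 2 | 2 | 2 | 2 | 2
  i=3: 0 | 1 | 1 | 1 | 1 | 1 | 1 | 2 | 3 | 3 | 3 | 3
  i=4: 0 | 1 | 1 | 1 | 1 | 2 | 2 | 3 | 4 | 4 | 4 | 4
  i=5: 0 | 1 | 1 | 1 | 1 | 2 | 2 | 3 | 4 | 4 | 4 | 5
  i=6: 0 | 1 | 1 | 1 | 1 | 2 | 2 | 3 | 4 | 5 | 5 | 6
  i=7: 0 | 1 | 1 | 1 | 2 | 3 | 3 | 4 | 5 | 6 | 6 | 7
  i=8: 0 | 1 | 1 | 1 | 2 | 3 | 4 | 5 | 6 | 7 | 7 | 8
  i=9: 1 | 2 | 2 | 2 | 3 | 4 | 5 | 6 | 7 | 8 | 8 | 9
  i=10: 1 | 2 | 3 | 3 | 4 | 5 | 6 | 7 | 8 | 9 | 9 | 10
  i=11: 1 | 2 | 3 | 4 | 5 | 6 | 7 | 8 | 9 | 10 | 10 | 11
  i=12: 1 | 2 | 3 | 4 | 5 | 6 | 7 | 8 | 9 | 10 | 11 | 12

second differences of R give the permutation w = (2, 8, 9, 6, 12, 10, 5, 7, 1, 3, 4, 11).

D(w) has 35 cells with 6 SE-corners; essential set:

[(3, 7, 1), (5, 11, 4), (6, 5, 1), (6, 7, 2), (8, 1, 0), (8, 4, 1)]


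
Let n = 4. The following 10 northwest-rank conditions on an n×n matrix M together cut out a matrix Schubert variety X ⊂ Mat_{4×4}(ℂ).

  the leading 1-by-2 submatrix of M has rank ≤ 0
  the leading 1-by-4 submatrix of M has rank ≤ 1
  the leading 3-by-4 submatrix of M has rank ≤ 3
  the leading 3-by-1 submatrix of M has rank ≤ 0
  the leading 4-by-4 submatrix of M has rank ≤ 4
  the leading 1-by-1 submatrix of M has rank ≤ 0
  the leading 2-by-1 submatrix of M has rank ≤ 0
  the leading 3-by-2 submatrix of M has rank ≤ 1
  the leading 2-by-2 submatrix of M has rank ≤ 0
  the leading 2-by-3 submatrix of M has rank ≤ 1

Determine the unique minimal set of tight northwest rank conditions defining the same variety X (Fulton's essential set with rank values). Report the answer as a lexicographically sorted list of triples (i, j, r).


Recovering R(i,j) via the rank-extension bound from the 10 conditions:

  0  0  1  1
  0  0  1  2
  0  1  2  3
  1  2  3  4

giving w = (3, 4, 2, 1) via Δ²R.

|D(w)|=5, |Ess(w)|=2:

[(2, 2, 0), (3, 1, 0)]


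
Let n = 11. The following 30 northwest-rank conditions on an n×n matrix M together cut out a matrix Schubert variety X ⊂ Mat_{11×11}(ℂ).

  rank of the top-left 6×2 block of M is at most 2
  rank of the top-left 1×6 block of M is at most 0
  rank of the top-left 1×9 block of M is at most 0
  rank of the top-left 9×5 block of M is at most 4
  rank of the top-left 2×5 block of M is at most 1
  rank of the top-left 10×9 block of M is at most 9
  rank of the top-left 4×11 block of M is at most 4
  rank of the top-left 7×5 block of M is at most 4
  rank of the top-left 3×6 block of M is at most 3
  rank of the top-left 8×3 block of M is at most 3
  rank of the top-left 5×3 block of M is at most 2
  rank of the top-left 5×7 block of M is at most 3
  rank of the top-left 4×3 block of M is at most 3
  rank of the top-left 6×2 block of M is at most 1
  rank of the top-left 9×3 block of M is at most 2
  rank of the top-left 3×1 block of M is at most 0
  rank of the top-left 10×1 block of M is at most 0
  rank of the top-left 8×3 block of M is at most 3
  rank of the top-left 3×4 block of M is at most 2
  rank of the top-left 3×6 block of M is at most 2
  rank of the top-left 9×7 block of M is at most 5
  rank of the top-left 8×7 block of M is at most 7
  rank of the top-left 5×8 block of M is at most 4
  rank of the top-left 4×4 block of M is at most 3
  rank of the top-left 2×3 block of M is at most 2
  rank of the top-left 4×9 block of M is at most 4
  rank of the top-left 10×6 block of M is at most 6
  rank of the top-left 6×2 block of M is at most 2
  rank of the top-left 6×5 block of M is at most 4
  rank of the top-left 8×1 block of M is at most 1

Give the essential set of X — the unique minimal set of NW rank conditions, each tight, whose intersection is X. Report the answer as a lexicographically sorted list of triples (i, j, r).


Computing R[i][j] = min implied NW-rank bound (n=11, 30 conditions):

  0 0 0 0 0 0 0 0 0 1 1
  0 1 1 1 1 1 1 1 1 2 2
  0 1 2 2 2 2 2 2 2 3 3
  0 1 2 3 3 3 3 3 3 4 4
  0 1 2 3 3 3 3 4 4 5 5
  0 1 2 3 4 4 4 5 5 6 6
  0 1 2 3 4 5 5 6 6 7 7
  0 1 2 3 4 5 5 6 7 8 8
  0 1 2 3 4 5 5 6 7 8 9
  0 1 2 3 4 5 6 7 8 9 10
  1 2 3 4 5 6 7 8 9 10 11

hence w(1..11) = (10, 2, 3, 4, 8, 5, 6, 9, 11, 7, 1).

|D(w)|=23, |Ess(w)|=4:

[(1, 9, 0), (5, 7, 3), (9, 7, 5), (10, 1, 0)]


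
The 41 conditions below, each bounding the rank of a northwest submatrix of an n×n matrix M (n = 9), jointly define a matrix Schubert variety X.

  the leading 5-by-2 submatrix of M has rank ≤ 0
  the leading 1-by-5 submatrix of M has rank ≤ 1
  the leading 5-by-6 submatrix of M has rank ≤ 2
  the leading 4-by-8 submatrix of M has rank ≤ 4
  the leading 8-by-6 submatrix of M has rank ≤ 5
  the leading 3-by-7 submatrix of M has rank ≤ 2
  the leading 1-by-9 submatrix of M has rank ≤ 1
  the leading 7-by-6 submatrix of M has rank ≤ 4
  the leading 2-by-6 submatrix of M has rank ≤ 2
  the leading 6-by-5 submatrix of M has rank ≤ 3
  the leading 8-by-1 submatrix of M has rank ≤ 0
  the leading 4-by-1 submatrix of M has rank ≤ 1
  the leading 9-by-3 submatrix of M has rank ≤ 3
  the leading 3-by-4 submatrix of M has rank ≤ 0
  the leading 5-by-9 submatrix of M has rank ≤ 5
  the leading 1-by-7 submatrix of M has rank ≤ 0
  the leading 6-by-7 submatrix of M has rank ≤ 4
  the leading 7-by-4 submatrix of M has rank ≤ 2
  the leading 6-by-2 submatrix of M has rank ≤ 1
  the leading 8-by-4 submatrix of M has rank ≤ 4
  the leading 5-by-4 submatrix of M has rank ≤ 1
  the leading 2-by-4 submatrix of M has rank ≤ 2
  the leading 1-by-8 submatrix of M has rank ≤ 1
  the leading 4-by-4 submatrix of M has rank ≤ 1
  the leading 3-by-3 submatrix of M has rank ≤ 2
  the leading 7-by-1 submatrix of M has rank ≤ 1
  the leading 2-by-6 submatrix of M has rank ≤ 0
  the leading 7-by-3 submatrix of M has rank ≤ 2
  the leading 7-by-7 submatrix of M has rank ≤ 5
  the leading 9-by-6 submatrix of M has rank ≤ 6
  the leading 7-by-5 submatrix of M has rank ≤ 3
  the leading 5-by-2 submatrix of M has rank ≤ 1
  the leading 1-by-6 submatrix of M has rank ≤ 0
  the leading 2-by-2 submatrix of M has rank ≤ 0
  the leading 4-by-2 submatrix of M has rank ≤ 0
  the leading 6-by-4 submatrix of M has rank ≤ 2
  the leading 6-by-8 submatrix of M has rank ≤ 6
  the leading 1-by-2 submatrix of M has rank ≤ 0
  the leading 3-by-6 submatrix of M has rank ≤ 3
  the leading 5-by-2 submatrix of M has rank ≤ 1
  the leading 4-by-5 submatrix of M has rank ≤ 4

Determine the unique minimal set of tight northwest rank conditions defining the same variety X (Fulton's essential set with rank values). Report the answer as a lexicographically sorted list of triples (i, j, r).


Propagating the 41 rank bounds to every northwest block:

  R[1]: 0  0  0  0  0  0  0  1  1
  R[2]: 0  0  0  0  0  0  1  2  2
  R[3]: 0  0  0  0  1  1  2  3  3
  R[4]: 0  0  1  1  2  2  3  4  4
  R[5]: 0  0  1  1  2  2  3  4  5
  R[6]: 0  1  2  2  3  3  4  5  6
  R[7]: 0  1  2  2  3  4  5  6  7
  R[8]: 0  1  2  3  4  5  6  7  8
  R[9]: 1  2  3  4  5  6  7  8  9

so w = (8, 7, 5, 3, 9, 2, 6, 4, 1).

ℓ(w)=27; the 8 essential cells (i,j,r):

[(1, 7, 0), (2, 6, 0), (3, 4, 0), (5, 2, 0), (5, 4, 1), (5, 6, 2), (7, 4, 2), (8, 1, 0)]


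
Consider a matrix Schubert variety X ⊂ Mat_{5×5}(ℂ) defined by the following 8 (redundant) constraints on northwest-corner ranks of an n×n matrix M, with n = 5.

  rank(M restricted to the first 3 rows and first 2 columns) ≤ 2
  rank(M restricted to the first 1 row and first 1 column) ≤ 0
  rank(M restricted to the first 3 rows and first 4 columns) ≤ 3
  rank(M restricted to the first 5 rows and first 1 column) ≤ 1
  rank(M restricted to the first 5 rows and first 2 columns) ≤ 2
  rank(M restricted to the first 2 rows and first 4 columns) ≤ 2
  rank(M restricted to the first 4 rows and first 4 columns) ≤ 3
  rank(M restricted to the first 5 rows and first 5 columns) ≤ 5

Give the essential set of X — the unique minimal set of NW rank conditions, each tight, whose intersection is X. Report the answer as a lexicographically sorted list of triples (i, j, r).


The tightest implied rank at each (i,j), from the 8 conditions:

  0 1 1 1 1
  1 2 2 2 2
  1 2 3 3 3
  1 2 3 3 4
  1 2 3 4 5

second differences of R give the permutation w = (2, 1, 3, 5, 4).

Fulton essential set (2 of the 2 Rothe cells):

[(1, 1, 0), (4, 4, 3)]


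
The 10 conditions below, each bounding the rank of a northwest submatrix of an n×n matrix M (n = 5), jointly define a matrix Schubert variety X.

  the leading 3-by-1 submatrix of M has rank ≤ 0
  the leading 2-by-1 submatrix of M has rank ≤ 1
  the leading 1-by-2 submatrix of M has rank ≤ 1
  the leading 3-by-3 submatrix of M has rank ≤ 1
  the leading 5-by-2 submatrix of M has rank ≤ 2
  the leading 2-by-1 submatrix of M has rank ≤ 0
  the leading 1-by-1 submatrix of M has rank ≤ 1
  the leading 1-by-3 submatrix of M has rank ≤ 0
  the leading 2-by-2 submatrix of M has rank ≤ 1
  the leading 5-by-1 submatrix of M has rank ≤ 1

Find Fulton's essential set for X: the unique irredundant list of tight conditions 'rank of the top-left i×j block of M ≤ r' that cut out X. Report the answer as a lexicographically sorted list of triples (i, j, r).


Propagating the 10 rank bounds to every northwest block:

  row 1: 0 0 0 1 1
  row 2: 0 1 1 2 2
  row 3: 0 1 1 2 3
  row 4: 1 2 2 3 4
  row 5: 1 2 3 4 5

reading off 1-entries of Δ²R: w = (4, 2, 5, 1, 3).

Fulton essential set (3 of the 6 Rothe cells):

[(1, 3, 0), (3, 1, 0), (3, 3, 1)]


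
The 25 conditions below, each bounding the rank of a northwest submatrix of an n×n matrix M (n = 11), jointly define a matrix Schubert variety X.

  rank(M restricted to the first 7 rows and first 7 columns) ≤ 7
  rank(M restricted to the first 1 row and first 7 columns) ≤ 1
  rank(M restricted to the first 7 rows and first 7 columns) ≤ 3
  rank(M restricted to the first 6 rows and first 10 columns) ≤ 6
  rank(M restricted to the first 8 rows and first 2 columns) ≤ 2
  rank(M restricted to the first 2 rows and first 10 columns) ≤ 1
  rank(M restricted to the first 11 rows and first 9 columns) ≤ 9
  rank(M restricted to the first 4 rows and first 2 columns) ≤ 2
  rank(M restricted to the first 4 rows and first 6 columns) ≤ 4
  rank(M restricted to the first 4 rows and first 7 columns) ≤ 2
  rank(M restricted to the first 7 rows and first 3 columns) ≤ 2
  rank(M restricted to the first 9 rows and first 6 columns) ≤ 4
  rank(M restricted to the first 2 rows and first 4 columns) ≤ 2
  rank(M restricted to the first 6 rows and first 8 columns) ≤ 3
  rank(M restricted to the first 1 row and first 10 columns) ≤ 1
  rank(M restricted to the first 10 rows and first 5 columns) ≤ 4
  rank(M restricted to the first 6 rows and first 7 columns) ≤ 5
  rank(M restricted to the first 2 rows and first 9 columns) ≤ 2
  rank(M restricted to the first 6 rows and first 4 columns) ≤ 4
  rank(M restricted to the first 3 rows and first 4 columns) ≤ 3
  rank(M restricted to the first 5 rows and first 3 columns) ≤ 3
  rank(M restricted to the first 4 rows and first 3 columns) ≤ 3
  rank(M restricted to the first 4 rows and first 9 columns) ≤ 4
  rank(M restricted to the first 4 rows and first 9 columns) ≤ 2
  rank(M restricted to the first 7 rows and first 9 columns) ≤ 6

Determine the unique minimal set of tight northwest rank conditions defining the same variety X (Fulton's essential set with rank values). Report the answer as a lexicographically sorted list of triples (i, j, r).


The tightest implied rank at each (i,j), from the 25 conditions:

  R[1]: 1  1  1  1  1  1  1  1  1  1  1
  R[2]: 1  1  1  1  1  1  1  1  1  1  2
  R[3]: 1  2  2  2  2  2  2  2  2  2  3
  R[4]: 1  2  2  2  2  2  2  2  2  3  4
  R[5]: 1  2  2  3  3  3  3  3  3  4  5
  R[6]: 1  2  2  3  3  3  3  3  4  5  6
  R[7]: 1  2  2  3  3  3  3  4  5  6  7
  R[8]: 1  2  3  4  4  4  4  5  6  7  8
  R[9]: 1  2  3  4  4  4  5  6  7  8  9
  R[10]: 1  2  3  4  4  5  6  7  8  9  10
  R[11]: 1  2  3  4  5  6  7  8  9  10  11

so w = (1, 11, 2, 10, 4, 9, 8, 3, 7, 6, 5).

D(w) has 29 cells with 7 SE-corners; essential set:

[(2, 10, 1), (4, 9, 2), (6, 8, 3), (7, 3, 2), (7, 7, 3), (9, 6, 4), (10, 5, 4)]


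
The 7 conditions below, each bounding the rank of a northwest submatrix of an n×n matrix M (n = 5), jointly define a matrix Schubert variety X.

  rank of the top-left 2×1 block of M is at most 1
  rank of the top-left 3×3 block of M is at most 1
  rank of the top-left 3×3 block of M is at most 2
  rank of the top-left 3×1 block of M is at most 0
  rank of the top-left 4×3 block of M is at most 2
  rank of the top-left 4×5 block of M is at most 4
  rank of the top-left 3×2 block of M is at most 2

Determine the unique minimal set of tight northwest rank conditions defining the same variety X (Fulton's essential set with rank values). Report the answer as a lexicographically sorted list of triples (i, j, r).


Propagating the 7 rank bounds to every northwest block:

  0 1 1 1 1
  0 1 1 2 2
  0 1 1 2 3
  1 2 2 3 4
  1 2 3 4 5

the unique w with this rank table is (2, 4, 5, 1, 3).

Fulton essential set (2 of the 5 Rothe cells):

[(3, 1, 0), (3, 3, 1)]
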